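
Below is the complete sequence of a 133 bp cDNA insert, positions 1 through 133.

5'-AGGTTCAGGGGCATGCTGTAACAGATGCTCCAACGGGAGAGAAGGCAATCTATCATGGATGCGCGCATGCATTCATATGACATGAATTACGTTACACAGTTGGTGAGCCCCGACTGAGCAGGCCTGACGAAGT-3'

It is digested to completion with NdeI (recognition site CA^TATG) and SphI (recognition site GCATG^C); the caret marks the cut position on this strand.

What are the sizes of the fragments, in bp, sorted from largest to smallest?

The NdeI site (CATATG) starts at position 74.
NdeI cuts after base 2 of each site, so after position 75.
SphI sites (GCATGC) start at positions 11, 65.
SphI cuts after base 5 of each site (before the last base), so after positions 15, 69.
Combined cut positions: 15, 69, 75.
Linear molecule, 3 cuts → 4 fragments:
  1–15 → 15 bp
  16–69 → 54 bp
  70–75 → 6 bp
  76–133 → 58 bp
Sorted largest to smallest: 58, 54, 15, 6 bp.

58, 54, 15, 6 bp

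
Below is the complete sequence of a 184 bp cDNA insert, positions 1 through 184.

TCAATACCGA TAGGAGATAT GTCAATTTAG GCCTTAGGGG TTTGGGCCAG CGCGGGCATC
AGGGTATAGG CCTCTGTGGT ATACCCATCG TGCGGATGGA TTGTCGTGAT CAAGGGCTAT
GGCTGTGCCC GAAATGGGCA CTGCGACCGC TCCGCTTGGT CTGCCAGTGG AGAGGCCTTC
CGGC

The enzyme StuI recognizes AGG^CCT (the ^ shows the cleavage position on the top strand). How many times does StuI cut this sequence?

3

AGGCCT occurs starting at positions 29, 68, 173.
StuI cuts at 3 sites.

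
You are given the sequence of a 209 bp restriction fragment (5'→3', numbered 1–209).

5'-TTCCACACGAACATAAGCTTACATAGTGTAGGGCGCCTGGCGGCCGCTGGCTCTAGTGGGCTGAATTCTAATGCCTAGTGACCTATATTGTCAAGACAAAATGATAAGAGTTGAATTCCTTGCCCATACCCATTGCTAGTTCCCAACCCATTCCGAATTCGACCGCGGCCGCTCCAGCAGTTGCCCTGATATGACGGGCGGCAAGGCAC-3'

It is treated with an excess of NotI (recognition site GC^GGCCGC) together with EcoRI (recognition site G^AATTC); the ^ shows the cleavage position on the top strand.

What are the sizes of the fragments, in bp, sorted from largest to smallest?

50, 43, 42, 41, 22, 11 bp

NotI sites (GCGGCCGC) start at positions 40, 165.
NotI cuts after base 2 of each site, so after positions 41, 166.
EcoRI sites (GAATTC) start at positions 63, 113, 155.
EcoRI cuts after the first base of each site, so after positions 63, 113, 155.
Combined cut positions: 41, 63, 113, 155, 166.
Linear molecule, 5 cuts → 6 fragments:
  1–41 → 41 bp
  42–63 → 22 bp
  64–113 → 50 bp
  114–155 → 42 bp
  156–166 → 11 bp
  167–209 → 43 bp
Sorted largest to smallest: 50, 43, 42, 41, 22, 11 bp.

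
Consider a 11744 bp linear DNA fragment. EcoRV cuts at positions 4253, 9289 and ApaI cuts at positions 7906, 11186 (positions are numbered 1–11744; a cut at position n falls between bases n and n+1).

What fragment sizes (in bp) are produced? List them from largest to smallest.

Combined cut positions (sorted): 4253, 7906, 9289, 11186.
Linear molecule, 4 cuts → 5 fragments:
  4253 − 0 = 4253 bp
  7906 − 4253 = 3653 bp
  9289 − 7906 = 1383 bp
  11186 − 9289 = 1897 bp
  11744 − 11186 = 558 bp
Sorted largest to smallest: 4253, 3653, 1897, 1383, 558 bp.

4253, 3653, 1897, 1383, 558 bp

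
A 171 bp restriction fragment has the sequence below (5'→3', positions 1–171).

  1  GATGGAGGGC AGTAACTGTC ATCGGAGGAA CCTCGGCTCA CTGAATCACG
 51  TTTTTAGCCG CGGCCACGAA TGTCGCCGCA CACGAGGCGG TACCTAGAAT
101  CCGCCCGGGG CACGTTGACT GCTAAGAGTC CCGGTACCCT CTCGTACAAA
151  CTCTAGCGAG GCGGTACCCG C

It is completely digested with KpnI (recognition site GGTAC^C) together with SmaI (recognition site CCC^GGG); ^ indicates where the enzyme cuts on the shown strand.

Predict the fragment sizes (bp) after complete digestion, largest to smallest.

KpnI sites (GGTACC) start at positions 89, 133, 163.
KpnI cuts after base 5 of each site (before the last base), so after positions 93, 137, 167.
The SmaI site (CCCGGG) starts at position 104.
SmaI cuts after base 3 of each site, so after position 106.
Combined cut positions: 93, 106, 137, 167.
Linear molecule, 4 cuts → 5 fragments:
  1–93 → 93 bp
  94–106 → 13 bp
  107–137 → 31 bp
  138–167 → 30 bp
  168–171 → 4 bp
Sorted largest to smallest: 93, 31, 30, 13, 4 bp.

93, 31, 30, 13, 4 bp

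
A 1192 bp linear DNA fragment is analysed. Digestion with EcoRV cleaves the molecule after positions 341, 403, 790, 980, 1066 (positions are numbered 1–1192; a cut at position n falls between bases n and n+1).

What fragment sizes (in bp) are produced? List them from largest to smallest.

387, 341, 190, 126, 86, 62 bp

Linear molecule, 5 cuts → 6 fragments:
  341 − 0 = 341 bp
  403 − 341 = 62 bp
  790 − 403 = 387 bp
  980 − 790 = 190 bp
  1066 − 980 = 86 bp
  1192 − 1066 = 126 bp
Sorted largest to smallest: 387, 341, 190, 126, 86, 62 bp.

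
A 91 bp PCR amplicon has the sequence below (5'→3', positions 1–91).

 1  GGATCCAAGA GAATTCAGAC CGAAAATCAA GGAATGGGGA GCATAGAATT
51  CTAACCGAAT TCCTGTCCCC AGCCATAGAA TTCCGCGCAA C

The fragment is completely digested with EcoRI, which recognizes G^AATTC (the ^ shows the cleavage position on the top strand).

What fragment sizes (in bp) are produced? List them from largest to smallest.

35, 21, 13, 11, 11 bp

EcoRI sites (GAATTC) start at positions 11, 46, 57, 78.
EcoRI cuts after the first base of each site, so after positions 11, 46, 57, 78.
Linear molecule, 4 cuts → 5 fragments:
  1–11 → 11 bp
  12–46 → 35 bp
  47–57 → 11 bp
  58–78 → 21 bp
  79–91 → 13 bp
Sorted largest to smallest: 35, 21, 13, 11, 11 bp.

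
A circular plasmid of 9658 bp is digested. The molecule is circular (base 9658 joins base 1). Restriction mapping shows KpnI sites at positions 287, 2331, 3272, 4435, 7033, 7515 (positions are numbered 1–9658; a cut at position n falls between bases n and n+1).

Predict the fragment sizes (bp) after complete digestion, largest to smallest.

Circular molecule, 6 cuts → 6 fragments:
  2331 − 287 = 2044 bp
  3272 − 2331 = 941 bp
  4435 − 3272 = 1163 bp
  7033 − 4435 = 2598 bp
  7515 − 7033 = 482 bp
  wrap: 9658 − 7515 + 287 = 2430 bp
Sorted largest to smallest: 2598, 2430, 2044, 1163, 941, 482 bp.

2598, 2430, 2044, 1163, 941, 482 bp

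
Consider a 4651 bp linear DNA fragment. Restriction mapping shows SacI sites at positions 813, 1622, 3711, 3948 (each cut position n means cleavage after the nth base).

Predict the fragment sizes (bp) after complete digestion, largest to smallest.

2089, 813, 809, 703, 237 bp

Linear molecule, 4 cuts → 5 fragments:
  813 − 0 = 813 bp
  1622 − 813 = 809 bp
  3711 − 1622 = 2089 bp
  3948 − 3711 = 237 bp
  4651 − 3948 = 703 bp
Sorted largest to smallest: 2089, 813, 809, 703, 237 bp.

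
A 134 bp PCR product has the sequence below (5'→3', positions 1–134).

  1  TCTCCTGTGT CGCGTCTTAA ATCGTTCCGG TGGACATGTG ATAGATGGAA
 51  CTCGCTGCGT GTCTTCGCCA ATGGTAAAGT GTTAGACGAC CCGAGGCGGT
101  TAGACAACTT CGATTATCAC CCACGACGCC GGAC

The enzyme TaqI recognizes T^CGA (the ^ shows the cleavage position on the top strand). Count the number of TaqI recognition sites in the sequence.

1

TCGA occurs starting at position 110.
TaqI cuts at 1 site.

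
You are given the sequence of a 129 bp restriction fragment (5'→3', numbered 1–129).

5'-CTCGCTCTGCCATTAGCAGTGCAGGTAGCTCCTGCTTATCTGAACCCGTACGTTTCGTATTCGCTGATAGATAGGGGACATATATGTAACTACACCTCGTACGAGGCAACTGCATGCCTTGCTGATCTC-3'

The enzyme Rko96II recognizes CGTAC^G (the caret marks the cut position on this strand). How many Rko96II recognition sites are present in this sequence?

2

CGTACG occurs starting at positions 47, 98.
Rko96II cuts at 2 sites.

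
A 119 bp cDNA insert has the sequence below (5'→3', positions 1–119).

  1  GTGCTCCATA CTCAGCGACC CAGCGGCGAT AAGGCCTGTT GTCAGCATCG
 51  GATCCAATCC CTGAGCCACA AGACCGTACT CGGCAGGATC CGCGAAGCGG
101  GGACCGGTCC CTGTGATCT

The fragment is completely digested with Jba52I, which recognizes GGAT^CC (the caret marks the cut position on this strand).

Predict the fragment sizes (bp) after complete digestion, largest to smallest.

Jba52I sites (GGATCC) start at positions 50, 86.
Jba52I cuts after base 4 of each site, so after positions 53, 89.
Linear molecule, 2 cuts → 3 fragments:
  1–53 → 53 bp
  54–89 → 36 bp
  90–119 → 30 bp
Sorted largest to smallest: 53, 36, 30 bp.

53, 36, 30 bp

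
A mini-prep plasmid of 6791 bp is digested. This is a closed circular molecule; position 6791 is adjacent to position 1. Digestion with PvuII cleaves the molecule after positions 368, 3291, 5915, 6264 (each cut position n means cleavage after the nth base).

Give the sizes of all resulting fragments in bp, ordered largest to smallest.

Circular molecule, 4 cuts → 4 fragments:
  3291 − 368 = 2923 bp
  5915 − 3291 = 2624 bp
  6264 − 5915 = 349 bp
  wrap: 6791 − 6264 + 368 = 895 bp
Sorted largest to smallest: 2923, 2624, 895, 349 bp.

2923, 2624, 895, 349 bp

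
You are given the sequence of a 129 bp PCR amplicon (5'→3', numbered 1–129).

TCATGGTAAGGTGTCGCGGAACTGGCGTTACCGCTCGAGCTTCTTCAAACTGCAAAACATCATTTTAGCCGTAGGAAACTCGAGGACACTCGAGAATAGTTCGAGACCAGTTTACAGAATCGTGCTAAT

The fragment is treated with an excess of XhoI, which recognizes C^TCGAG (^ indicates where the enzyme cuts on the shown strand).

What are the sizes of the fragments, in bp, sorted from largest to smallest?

45, 40, 34, 10 bp

XhoI sites (CTCGAG) start at positions 34, 79, 89.
XhoI cuts after the first base of each site, so after positions 34, 79, 89.
Linear molecule, 3 cuts → 4 fragments:
  1–34 → 34 bp
  35–79 → 45 bp
  80–89 → 10 bp
  90–129 → 40 bp
Sorted largest to smallest: 45, 40, 34, 10 bp.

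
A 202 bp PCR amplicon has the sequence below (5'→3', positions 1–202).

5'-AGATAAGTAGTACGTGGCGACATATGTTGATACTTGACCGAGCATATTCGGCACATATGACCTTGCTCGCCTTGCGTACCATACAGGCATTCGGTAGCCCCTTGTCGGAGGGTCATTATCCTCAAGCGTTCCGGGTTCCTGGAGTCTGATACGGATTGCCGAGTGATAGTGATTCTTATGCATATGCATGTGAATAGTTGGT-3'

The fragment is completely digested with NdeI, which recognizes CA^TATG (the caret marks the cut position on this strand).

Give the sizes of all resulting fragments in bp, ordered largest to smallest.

NdeI sites (CATATG) start at positions 21, 54, 181.
NdeI cuts after base 2 of each site, so after positions 22, 55, 182.
Linear molecule, 3 cuts → 4 fragments:
  1–22 → 22 bp
  23–55 → 33 bp
  56–182 → 127 bp
  183–202 → 20 bp
Sorted largest to smallest: 127, 33, 22, 20 bp.

127, 33, 22, 20 bp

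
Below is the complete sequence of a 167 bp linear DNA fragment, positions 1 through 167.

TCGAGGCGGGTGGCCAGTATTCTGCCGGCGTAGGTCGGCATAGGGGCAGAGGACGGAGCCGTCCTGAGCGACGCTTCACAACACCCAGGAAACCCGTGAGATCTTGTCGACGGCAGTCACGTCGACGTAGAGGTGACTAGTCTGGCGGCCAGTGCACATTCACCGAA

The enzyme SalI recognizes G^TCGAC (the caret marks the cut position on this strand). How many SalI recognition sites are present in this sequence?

2

GTCGAC occurs starting at positions 106, 121.
SalI cuts at 2 sites.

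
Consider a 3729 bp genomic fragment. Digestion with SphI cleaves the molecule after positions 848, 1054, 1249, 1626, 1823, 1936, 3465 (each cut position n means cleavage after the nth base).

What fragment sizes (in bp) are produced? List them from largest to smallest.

1529, 848, 377, 264, 206, 197, 195, 113 bp

Linear molecule, 7 cuts → 8 fragments:
  848 − 0 = 848 bp
  1054 − 848 = 206 bp
  1249 − 1054 = 195 bp
  1626 − 1249 = 377 bp
  1823 − 1626 = 197 bp
  1936 − 1823 = 113 bp
  3465 − 1936 = 1529 bp
  3729 − 3465 = 264 bp
Sorted largest to smallest: 1529, 848, 377, 264, 206, 197, 195, 113 bp.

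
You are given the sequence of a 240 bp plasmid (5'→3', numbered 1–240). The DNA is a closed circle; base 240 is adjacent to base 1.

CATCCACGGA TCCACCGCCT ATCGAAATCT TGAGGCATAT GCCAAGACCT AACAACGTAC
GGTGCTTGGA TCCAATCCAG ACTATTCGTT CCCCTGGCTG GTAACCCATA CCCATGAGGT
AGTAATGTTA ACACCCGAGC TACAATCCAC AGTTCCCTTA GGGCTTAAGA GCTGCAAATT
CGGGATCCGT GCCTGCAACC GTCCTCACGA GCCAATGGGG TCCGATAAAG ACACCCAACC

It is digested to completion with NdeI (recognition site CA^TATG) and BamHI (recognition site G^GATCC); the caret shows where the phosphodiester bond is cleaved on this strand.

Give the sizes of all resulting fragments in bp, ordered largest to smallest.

115, 65, 31, 29 bp

The NdeI site (CATATG) starts at position 36.
NdeI cuts after base 2 of each site, so after position 37.
BamHI sites (GGATCC) start at positions 8, 68, 183.
BamHI cuts after the first base of each site, so after positions 8, 68, 183.
Combined cut positions: 8, 37, 68, 183.
Circular molecule, 4 cuts → 4 fragments:
  9–37 → 29 bp
  38–68 → 31 bp
  69–183 → 115 bp
  184–240 then 1–8 → 57 + 8 = 65 bp
Sorted largest to smallest: 115, 65, 31, 29 bp.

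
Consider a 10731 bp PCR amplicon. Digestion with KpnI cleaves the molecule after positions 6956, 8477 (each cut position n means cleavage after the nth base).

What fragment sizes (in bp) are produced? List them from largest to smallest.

6956, 2254, 1521 bp

Linear molecule, 2 cuts → 3 fragments:
  6956 − 0 = 6956 bp
  8477 − 6956 = 1521 bp
  10731 − 8477 = 2254 bp
Sorted largest to smallest: 6956, 2254, 1521 bp.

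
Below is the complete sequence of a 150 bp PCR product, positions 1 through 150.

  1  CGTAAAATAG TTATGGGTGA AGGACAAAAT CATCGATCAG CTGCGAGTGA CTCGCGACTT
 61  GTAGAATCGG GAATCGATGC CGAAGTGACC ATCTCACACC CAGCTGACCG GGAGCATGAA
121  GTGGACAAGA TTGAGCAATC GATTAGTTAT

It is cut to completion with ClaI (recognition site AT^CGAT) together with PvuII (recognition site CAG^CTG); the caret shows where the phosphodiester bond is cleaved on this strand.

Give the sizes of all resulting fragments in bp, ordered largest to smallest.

ClaI sites (ATCGAT) start at positions 32, 73, 138.
ClaI cuts after base 2 of each site, so after positions 33, 74, 139.
PvuII sites (CAGCTG) start at positions 38, 101.
PvuII cuts after base 3 of each site, so after positions 40, 103.
Combined cut positions: 33, 40, 74, 103, 139.
Linear molecule, 5 cuts → 6 fragments:
  1–33 → 33 bp
  34–40 → 7 bp
  41–74 → 34 bp
  75–103 → 29 bp
  104–139 → 36 bp
  140–150 → 11 bp
Sorted largest to smallest: 36, 34, 33, 29, 11, 7 bp.

36, 34, 33, 29, 11, 7 bp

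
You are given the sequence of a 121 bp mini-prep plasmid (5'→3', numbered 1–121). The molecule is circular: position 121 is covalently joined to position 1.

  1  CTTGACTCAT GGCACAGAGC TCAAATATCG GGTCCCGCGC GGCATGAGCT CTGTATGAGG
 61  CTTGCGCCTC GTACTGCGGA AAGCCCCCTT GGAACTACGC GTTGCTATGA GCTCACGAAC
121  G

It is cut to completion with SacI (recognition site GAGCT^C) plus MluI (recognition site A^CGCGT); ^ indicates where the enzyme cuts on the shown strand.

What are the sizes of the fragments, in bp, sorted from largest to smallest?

SacI sites (GAGCTC) start at positions 17, 46, 109.
SacI cuts after base 5 of each site (before the last base), so after positions 21, 50, 113.
The MluI site (ACGCGT) starts at position 97.
MluI cuts after the first base of each site, so after position 97.
Combined cut positions: 21, 50, 97, 113.
Circular molecule, 4 cuts → 4 fragments:
  22–50 → 29 bp
  51–97 → 47 bp
  98–113 → 16 bp
  114–121 then 1–21 → 8 + 21 = 29 bp
Sorted largest to smallest: 47, 29, 29, 16 bp.

47, 29, 29, 16 bp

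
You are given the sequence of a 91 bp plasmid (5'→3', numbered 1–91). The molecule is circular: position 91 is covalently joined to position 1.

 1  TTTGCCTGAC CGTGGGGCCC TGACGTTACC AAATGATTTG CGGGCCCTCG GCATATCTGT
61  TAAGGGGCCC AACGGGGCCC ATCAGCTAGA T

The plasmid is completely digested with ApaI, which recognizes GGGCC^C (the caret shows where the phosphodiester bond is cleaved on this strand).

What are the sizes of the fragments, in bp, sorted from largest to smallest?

ApaI sites (GGGCCC) start at positions 15, 42, 65, 75.
ApaI cuts after base 5 of each site (before the last base), so after positions 19, 46, 69, 79.
Circular molecule, 4 cuts → 4 fragments:
  20–46 → 27 bp
  47–69 → 23 bp
  70–79 → 10 bp
  80–91 then 1–19 → 12 + 19 = 31 bp
Sorted largest to smallest: 31, 27, 23, 10 bp.

31, 27, 23, 10 bp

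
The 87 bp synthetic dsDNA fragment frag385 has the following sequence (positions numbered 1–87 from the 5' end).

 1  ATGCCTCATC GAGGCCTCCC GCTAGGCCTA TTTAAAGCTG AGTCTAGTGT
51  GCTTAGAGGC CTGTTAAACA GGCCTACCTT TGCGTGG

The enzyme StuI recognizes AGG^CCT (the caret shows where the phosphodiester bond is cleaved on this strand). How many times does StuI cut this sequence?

AGGCCT occurs starting at positions 12, 24, 57, 70.
StuI cuts at 4 sites.

4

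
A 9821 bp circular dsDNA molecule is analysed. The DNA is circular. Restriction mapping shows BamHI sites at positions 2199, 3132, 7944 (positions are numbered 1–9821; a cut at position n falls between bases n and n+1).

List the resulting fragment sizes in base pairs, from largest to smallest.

Circular molecule, 3 cuts → 3 fragments:
  3132 − 2199 = 933 bp
  7944 − 3132 = 4812 bp
  wrap: 9821 − 7944 + 2199 = 4076 bp
Sorted largest to smallest: 4812, 4076, 933 bp.

4812, 4076, 933 bp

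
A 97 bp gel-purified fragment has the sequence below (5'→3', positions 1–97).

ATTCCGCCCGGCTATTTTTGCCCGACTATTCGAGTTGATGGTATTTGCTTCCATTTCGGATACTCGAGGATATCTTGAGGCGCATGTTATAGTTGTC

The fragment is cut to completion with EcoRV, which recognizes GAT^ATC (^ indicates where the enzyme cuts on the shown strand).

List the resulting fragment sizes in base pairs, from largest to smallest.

The EcoRV site (GATATC) starts at position 69.
EcoRV cuts after base 3 of each site, so after position 71.
Linear molecule, 1 cut → 2 fragments:
  1–71 → 71 bp
  72–97 → 26 bp
Sorted largest to smallest: 71, 26 bp.

71, 26 bp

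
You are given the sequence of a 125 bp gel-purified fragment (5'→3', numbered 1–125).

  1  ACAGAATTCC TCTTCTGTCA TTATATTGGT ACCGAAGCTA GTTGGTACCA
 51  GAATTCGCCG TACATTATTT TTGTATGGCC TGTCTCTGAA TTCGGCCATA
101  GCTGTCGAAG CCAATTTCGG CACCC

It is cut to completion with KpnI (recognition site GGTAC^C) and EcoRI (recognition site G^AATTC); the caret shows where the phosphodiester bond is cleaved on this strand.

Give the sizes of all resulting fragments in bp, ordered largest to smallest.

KpnI sites (GGTACC) start at positions 28, 44.
KpnI cuts after base 5 of each site (before the last base), so after positions 32, 48.
EcoRI sites (GAATTC) start at positions 4, 51, 88.
EcoRI cuts after the first base of each site, so after positions 4, 51, 88.
Combined cut positions: 4, 32, 48, 51, 88.
Linear molecule, 5 cuts → 6 fragments:
  1–4 → 4 bp
  5–32 → 28 bp
  33–48 → 16 bp
  49–51 → 3 bp
  52–88 → 37 bp
  89–125 → 37 bp
Sorted largest to smallest: 37, 37, 28, 16, 4, 3 bp.

37, 37, 28, 16, 4, 3 bp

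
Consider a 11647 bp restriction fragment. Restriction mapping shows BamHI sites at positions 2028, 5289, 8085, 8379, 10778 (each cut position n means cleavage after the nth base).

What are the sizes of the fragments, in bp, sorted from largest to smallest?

Linear molecule, 5 cuts → 6 fragments:
  2028 − 0 = 2028 bp
  5289 − 2028 = 3261 bp
  8085 − 5289 = 2796 bp
  8379 − 8085 = 294 bp
  10778 − 8379 = 2399 bp
  11647 − 10778 = 869 bp
Sorted largest to smallest: 3261, 2796, 2399, 2028, 869, 294 bp.

3261, 2796, 2399, 2028, 869, 294 bp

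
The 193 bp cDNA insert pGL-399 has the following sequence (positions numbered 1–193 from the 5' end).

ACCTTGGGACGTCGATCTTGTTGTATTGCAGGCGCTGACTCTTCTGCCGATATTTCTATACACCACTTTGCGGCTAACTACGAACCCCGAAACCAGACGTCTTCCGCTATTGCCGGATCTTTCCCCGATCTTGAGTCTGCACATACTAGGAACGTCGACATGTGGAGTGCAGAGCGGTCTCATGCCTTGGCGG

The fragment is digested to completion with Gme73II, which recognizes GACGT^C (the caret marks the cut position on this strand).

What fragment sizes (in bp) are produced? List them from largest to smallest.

93, 88, 12 bp

Gme73II sites (GACGTC) start at positions 8, 96.
Gme73II cuts after base 5 of each site (before the last base), so after positions 12, 100.
Linear molecule, 2 cuts → 3 fragments:
  1–12 → 12 bp
  13–100 → 88 bp
  101–193 → 93 bp
Sorted largest to smallest: 93, 88, 12 bp.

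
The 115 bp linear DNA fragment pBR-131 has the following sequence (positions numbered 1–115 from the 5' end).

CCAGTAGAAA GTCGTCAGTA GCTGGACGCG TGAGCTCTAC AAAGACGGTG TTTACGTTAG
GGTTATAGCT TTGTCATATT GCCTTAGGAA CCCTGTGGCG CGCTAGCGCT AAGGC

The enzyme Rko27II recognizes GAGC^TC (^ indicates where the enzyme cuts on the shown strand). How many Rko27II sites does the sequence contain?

GAGCTC occurs starting at position 32.
Rko27II cuts at 1 site.

1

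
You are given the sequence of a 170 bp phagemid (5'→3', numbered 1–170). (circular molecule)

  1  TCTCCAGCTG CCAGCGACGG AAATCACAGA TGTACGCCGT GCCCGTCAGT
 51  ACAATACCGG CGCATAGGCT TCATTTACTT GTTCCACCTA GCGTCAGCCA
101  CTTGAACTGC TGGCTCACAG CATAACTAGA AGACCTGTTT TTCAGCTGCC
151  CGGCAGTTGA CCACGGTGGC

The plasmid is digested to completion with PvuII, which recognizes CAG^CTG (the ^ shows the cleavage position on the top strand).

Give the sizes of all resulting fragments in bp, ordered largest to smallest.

PvuII sites (CAGCTG) start at positions 5, 143.
PvuII cuts after base 3 of each site, so after positions 7, 145.
Circular molecule, 2 cuts → 2 fragments:
  8–145 → 138 bp
  146–170 then 1–7 → 25 + 7 = 32 bp
Sorted largest to smallest: 138, 32 bp.

138, 32 bp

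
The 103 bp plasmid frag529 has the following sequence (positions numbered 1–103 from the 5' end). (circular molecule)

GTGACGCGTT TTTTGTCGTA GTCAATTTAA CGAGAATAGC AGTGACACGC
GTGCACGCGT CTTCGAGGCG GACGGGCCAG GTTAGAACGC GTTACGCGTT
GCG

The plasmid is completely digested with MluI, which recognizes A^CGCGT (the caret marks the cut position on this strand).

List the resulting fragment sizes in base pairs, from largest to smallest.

MluI sites (ACGCGT) start at positions 4, 47, 55, 87, 94.
MluI cuts after the first base of each site, so after positions 4, 47, 55, 87, 94.
Circular molecule, 5 cuts → 5 fragments:
  5–47 → 43 bp
  48–55 → 8 bp
  56–87 → 32 bp
  88–94 → 7 bp
  95–103 then 1–4 → 9 + 4 = 13 bp
Sorted largest to smallest: 43, 32, 13, 8, 7 bp.

43, 32, 13, 8, 7 bp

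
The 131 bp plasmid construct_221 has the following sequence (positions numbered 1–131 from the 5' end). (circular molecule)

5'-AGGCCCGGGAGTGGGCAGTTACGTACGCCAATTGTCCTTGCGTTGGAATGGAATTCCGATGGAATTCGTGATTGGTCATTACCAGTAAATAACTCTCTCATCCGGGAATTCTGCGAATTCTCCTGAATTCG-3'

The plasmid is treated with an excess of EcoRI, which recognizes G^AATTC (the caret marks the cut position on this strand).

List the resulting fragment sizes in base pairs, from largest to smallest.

57, 44, 11, 10, 9 bp

EcoRI sites (GAATTC) start at positions 51, 62, 106, 115, 125.
EcoRI cuts after the first base of each site, so after positions 51, 62, 106, 115, 125.
Circular molecule, 5 cuts → 5 fragments:
  52–62 → 11 bp
  63–106 → 44 bp
  107–115 → 9 bp
  116–125 → 10 bp
  126–131 then 1–51 → 6 + 51 = 57 bp
Sorted largest to smallest: 57, 44, 11, 10, 9 bp.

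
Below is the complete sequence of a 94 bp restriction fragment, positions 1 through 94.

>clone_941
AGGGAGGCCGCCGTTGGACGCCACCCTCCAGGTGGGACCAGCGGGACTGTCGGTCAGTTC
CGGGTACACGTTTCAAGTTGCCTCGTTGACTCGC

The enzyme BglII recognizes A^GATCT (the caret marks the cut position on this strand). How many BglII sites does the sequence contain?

No occurrence of AGATCT is present in the sequence.
BglII does not cut: 0 sites.

0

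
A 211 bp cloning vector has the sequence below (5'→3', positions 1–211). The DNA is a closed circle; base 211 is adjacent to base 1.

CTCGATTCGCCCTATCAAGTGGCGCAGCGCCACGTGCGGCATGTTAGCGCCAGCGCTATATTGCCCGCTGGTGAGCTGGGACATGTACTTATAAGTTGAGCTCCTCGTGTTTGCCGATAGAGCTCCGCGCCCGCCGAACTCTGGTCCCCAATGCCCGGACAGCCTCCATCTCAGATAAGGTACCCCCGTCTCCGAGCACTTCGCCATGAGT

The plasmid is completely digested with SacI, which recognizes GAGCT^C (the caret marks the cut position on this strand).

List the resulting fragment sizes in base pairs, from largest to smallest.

SacI sites (GAGCTC) start at positions 98, 120.
SacI cuts after base 5 of each site (before the last base), so after positions 102, 124.
Circular molecule, 2 cuts → 2 fragments:
  103–124 → 22 bp
  125–211 then 1–102 → 87 + 102 = 189 bp
Sorted largest to smallest: 189, 22 bp.

189, 22 bp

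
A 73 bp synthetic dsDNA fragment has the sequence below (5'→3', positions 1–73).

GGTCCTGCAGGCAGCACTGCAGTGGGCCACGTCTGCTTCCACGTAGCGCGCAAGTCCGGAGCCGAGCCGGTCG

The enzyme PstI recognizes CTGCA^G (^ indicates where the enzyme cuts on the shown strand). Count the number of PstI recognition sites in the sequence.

2

CTGCAG occurs starting at positions 5, 17.
PstI cuts at 2 sites.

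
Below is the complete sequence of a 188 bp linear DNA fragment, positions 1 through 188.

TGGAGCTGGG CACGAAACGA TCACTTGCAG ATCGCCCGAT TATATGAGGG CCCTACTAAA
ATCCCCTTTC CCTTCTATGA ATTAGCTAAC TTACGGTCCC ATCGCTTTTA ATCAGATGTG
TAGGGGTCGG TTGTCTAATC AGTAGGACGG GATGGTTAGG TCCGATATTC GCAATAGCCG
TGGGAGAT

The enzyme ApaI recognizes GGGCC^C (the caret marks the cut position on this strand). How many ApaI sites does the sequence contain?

GGGCCC occurs starting at position 48.
ApaI cuts at 1 site.

1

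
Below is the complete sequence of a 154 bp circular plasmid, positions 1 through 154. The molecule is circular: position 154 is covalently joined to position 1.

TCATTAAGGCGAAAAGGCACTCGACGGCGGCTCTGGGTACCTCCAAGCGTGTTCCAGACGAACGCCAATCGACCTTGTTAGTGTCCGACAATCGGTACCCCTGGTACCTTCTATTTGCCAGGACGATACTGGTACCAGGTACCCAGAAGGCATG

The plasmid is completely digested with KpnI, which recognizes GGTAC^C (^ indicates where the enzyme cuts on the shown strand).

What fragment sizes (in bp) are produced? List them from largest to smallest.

KpnI sites (GGTACC) start at positions 36, 94, 103, 131, 138.
KpnI cuts after base 5 of each site (before the last base), so after positions 40, 98, 107, 135, 142.
Circular molecule, 5 cuts → 5 fragments:
  41–98 → 58 bp
  99–107 → 9 bp
  108–135 → 28 bp
  136–142 → 7 bp
  143–154 then 1–40 → 12 + 40 = 52 bp
Sorted largest to smallest: 58, 52, 28, 9, 7 bp.

58, 52, 28, 9, 7 bp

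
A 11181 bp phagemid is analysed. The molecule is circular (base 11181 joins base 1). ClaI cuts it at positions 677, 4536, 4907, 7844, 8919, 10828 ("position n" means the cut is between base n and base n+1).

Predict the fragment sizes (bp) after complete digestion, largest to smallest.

3859, 2937, 1909, 1075, 1030, 371 bp

Circular molecule, 6 cuts → 6 fragments:
  4536 − 677 = 3859 bp
  4907 − 4536 = 371 bp
  7844 − 4907 = 2937 bp
  8919 − 7844 = 1075 bp
  10828 − 8919 = 1909 bp
  wrap: 11181 − 10828 + 677 = 1030 bp
Sorted largest to smallest: 3859, 2937, 1909, 1075, 1030, 371 bp.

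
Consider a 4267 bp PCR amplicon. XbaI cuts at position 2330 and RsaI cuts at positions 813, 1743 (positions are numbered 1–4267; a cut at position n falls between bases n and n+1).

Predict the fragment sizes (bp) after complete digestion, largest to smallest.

1937, 930, 813, 587 bp

Combined cut positions (sorted): 813, 1743, 2330.
Linear molecule, 3 cuts → 4 fragments:
  813 − 0 = 813 bp
  1743 − 813 = 930 bp
  2330 − 1743 = 587 bp
  4267 − 2330 = 1937 bp
Sorted largest to smallest: 1937, 930, 813, 587 bp.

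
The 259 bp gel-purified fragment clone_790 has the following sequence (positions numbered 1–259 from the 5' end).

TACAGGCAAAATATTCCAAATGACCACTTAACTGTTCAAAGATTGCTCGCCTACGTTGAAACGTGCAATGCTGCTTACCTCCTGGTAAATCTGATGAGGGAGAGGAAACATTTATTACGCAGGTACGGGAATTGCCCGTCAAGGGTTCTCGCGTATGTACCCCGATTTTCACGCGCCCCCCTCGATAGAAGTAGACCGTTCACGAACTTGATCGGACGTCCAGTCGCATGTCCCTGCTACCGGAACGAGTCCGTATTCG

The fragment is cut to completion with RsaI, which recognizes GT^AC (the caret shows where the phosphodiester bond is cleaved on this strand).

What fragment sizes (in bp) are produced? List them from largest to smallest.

RsaI sites (GTAC) start at positions 123, 157.
RsaI cuts after base 2 of each site, so after positions 124, 158.
Linear molecule, 2 cuts → 3 fragments:
  1–124 → 124 bp
  125–158 → 34 bp
  159–259 → 101 bp
Sorted largest to smallest: 124, 101, 34 bp.

124, 101, 34 bp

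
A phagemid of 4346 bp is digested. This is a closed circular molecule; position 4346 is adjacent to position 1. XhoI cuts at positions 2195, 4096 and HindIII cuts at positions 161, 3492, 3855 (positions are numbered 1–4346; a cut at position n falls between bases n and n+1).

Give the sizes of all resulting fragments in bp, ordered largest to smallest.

2034, 1297, 411, 363, 241 bp

Combined cut positions (sorted): 161, 2195, 3492, 3855, 4096.
Circular molecule, 5 cuts → 5 fragments:
  2195 − 161 = 2034 bp
  3492 − 2195 = 1297 bp
  3855 − 3492 = 363 bp
  4096 − 3855 = 241 bp
  wrap: 4346 − 4096 + 161 = 411 bp
Sorted largest to smallest: 2034, 1297, 411, 363, 241 bp.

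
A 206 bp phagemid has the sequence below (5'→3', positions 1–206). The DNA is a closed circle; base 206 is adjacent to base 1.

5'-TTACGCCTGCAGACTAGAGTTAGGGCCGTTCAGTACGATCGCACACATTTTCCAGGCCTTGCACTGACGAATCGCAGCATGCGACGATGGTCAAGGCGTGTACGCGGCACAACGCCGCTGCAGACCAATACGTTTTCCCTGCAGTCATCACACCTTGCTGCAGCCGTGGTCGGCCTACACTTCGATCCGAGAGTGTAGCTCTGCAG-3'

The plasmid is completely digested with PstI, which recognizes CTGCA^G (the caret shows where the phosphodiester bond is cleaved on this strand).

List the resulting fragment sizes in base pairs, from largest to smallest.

111, 43, 21, 19, 12 bp

PstI sites (CTGCAG) start at positions 7, 118, 139, 158, 201.
PstI cuts after base 5 of each site (before the last base), so after positions 11, 122, 143, 162, 205.
Circular molecule, 5 cuts → 5 fragments:
  12–122 → 111 bp
  123–143 → 21 bp
  144–162 → 19 bp
  163–205 → 43 bp
  206–206 then 1–11 → 1 + 11 = 12 bp
Sorted largest to smallest: 111, 43, 21, 19, 12 bp.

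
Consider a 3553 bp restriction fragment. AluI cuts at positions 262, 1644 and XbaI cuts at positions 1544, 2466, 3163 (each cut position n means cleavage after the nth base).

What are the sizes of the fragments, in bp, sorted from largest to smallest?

1282, 822, 697, 390, 262, 100 bp

Combined cut positions (sorted): 262, 1544, 1644, 2466, 3163.
Linear molecule, 5 cuts → 6 fragments:
  262 − 0 = 262 bp
  1544 − 262 = 1282 bp
  1644 − 1544 = 100 bp
  2466 − 1644 = 822 bp
  3163 − 2466 = 697 bp
  3553 − 3163 = 390 bp
Sorted largest to smallest: 1282, 822, 697, 390, 262, 100 bp.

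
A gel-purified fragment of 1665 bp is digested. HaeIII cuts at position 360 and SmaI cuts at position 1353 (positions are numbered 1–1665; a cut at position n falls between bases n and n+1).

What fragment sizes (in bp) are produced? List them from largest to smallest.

993, 360, 312 bp

Combined cut positions (sorted): 360, 1353.
Linear molecule, 2 cuts → 3 fragments:
  360 − 0 = 360 bp
  1353 − 360 = 993 bp
  1665 − 1353 = 312 bp
Sorted largest to smallest: 993, 360, 312 bp.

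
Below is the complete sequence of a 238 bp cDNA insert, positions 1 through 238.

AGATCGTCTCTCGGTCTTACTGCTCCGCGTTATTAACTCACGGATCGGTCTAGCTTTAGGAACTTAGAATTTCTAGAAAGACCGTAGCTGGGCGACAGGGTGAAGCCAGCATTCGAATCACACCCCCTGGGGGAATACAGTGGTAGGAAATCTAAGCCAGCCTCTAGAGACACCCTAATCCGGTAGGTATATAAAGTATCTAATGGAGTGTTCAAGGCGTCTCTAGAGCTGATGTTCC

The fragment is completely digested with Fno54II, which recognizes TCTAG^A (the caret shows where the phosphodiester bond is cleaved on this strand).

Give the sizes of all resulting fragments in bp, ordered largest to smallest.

Fno54II sites (TCTAGA) start at positions 72, 163, 222.
Fno54II cuts after base 5 of each site (before the last base), so after positions 76, 167, 226.
Linear molecule, 3 cuts → 4 fragments:
  1–76 → 76 bp
  77–167 → 91 bp
  168–226 → 59 bp
  227–238 → 12 bp
Sorted largest to smallest: 91, 76, 59, 12 bp.

91, 76, 59, 12 bp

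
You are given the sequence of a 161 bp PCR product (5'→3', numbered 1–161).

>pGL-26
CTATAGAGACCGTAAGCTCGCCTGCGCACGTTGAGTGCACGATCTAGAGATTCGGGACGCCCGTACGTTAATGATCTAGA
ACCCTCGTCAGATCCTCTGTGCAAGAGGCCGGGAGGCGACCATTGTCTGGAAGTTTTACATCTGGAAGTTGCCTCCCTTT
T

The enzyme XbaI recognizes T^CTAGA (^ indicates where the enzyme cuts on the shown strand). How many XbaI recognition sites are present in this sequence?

TCTAGA occurs starting at positions 43, 75.
XbaI cuts at 2 sites.

2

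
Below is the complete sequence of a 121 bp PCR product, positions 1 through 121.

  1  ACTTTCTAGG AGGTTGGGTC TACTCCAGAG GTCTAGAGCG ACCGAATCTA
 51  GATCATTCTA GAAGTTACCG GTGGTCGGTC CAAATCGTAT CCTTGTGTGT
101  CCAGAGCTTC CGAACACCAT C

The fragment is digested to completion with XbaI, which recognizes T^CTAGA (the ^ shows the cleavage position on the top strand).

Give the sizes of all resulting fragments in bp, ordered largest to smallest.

XbaI sites (TCTAGA) start at positions 32, 47, 57.
XbaI cuts after the first base of each site, so after positions 32, 47, 57.
Linear molecule, 3 cuts → 4 fragments:
  1–32 → 32 bp
  33–47 → 15 bp
  48–57 → 10 bp
  58–121 → 64 bp
Sorted largest to smallest: 64, 32, 15, 10 bp.

64, 32, 15, 10 bp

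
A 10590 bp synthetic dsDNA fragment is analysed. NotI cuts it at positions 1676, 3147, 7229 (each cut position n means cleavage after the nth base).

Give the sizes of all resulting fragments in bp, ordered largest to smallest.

Linear molecule, 3 cuts → 4 fragments:
  1676 − 0 = 1676 bp
  3147 − 1676 = 1471 bp
  7229 − 3147 = 4082 bp
  10590 − 7229 = 3361 bp
Sorted largest to smallest: 4082, 3361, 1676, 1471 bp.

4082, 3361, 1676, 1471 bp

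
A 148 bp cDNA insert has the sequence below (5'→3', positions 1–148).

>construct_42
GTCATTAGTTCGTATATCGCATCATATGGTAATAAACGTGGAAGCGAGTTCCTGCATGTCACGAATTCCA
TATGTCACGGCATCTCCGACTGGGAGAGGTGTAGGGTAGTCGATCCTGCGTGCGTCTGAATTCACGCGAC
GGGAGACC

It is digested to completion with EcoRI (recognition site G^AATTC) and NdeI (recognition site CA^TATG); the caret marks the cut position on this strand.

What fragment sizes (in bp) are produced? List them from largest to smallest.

EcoRI sites (GAATTC) start at positions 63, 128.
EcoRI cuts after the first base of each site, so after positions 63, 128.
NdeI sites (CATATG) start at positions 23, 69.
NdeI cuts after base 2 of each site, so after positions 24, 70.
Combined cut positions: 24, 63, 70, 128.
Linear molecule, 4 cuts → 5 fragments:
  1–24 → 24 bp
  25–63 → 39 bp
  64–70 → 7 bp
  71–128 → 58 bp
  129–148 → 20 bp
Sorted largest to smallest: 58, 39, 24, 20, 7 bp.

58, 39, 24, 20, 7 bp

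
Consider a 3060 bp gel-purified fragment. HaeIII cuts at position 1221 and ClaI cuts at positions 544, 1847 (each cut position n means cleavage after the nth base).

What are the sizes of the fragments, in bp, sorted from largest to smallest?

Combined cut positions (sorted): 544, 1221, 1847.
Linear molecule, 3 cuts → 4 fragments:
  544 − 0 = 544 bp
  1221 − 544 = 677 bp
  1847 − 1221 = 626 bp
  3060 − 1847 = 1213 bp
Sorted largest to smallest: 1213, 677, 626, 544 bp.

1213, 677, 626, 544 bp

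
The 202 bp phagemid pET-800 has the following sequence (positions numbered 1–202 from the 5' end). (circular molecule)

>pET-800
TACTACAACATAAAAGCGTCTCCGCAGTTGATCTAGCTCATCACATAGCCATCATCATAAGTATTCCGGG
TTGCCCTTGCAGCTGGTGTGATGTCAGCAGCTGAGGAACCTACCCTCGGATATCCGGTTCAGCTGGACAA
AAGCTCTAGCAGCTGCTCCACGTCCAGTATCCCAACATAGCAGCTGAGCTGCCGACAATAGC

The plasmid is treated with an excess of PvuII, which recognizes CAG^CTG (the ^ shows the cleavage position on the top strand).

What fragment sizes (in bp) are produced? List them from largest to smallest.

PvuII sites (CAGCTG) start at positions 80, 98, 130, 150, 181.
PvuII cuts after base 3 of each site, so after positions 82, 100, 132, 152, 183.
Circular molecule, 5 cuts → 5 fragments:
  83–100 → 18 bp
  101–132 → 32 bp
  133–152 → 20 bp
  153–183 → 31 bp
  184–202 then 1–82 → 19 + 82 = 101 bp
Sorted largest to smallest: 101, 32, 31, 20, 18 bp.

101, 32, 31, 20, 18 bp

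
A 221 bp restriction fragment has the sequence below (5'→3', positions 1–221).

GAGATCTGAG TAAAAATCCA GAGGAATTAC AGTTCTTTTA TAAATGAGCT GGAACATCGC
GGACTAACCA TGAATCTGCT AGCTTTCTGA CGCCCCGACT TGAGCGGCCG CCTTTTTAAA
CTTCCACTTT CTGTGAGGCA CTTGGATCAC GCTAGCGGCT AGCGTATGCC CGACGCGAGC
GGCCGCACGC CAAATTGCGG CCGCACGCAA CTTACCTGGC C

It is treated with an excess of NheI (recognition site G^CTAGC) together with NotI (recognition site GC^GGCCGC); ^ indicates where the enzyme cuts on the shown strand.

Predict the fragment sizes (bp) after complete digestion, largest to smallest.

NheI sites (GCTAGC) start at positions 78, 151, 158.
NheI cuts after the first base of each site, so after positions 78, 151, 158.
NotI sites (GCGGCCGC) start at positions 104, 179, 197.
NotI cuts after base 2 of each site, so after positions 105, 180, 198.
Combined cut positions: 78, 105, 151, 158, 180, 198.
Linear molecule, 6 cuts → 7 fragments:
  1–78 → 78 bp
  79–105 → 27 bp
  106–151 → 46 bp
  152–158 → 7 bp
  159–180 → 22 bp
  181–198 → 18 bp
  199–221 → 23 bp
Sorted largest to smallest: 78, 46, 27, 23, 22, 18, 7 bp.

78, 46, 27, 23, 22, 18, 7 bp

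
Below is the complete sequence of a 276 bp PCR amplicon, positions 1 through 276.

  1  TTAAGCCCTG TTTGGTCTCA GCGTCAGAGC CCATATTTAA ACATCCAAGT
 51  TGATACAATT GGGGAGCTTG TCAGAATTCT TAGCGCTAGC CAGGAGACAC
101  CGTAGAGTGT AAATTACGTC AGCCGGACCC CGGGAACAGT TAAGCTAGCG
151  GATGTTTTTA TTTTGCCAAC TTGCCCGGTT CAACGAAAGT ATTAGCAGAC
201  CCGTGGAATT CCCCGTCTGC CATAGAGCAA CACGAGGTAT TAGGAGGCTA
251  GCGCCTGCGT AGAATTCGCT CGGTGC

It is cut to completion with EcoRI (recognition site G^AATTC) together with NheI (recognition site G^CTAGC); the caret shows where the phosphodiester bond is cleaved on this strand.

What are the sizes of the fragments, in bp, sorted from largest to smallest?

74, 62, 59, 41, 15, 14, 11 bp

EcoRI sites (GAATTC) start at positions 74, 206, 262.
EcoRI cuts after the first base of each site, so after positions 74, 206, 262.
NheI sites (GCTAGC) start at positions 85, 144, 247.
NheI cuts after the first base of each site, so after positions 85, 144, 247.
Combined cut positions: 74, 85, 144, 206, 247, 262.
Linear molecule, 6 cuts → 7 fragments:
  1–74 → 74 bp
  75–85 → 11 bp
  86–144 → 59 bp
  145–206 → 62 bp
  207–247 → 41 bp
  248–262 → 15 bp
  263–276 → 14 bp
Sorted largest to smallest: 74, 62, 59, 41, 15, 14, 11 bp.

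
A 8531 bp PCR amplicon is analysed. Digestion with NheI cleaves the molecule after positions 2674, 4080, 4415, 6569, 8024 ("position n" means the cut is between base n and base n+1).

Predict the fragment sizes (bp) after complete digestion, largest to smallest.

Linear molecule, 5 cuts → 6 fragments:
  2674 − 0 = 2674 bp
  4080 − 2674 = 1406 bp
  4415 − 4080 = 335 bp
  6569 − 4415 = 2154 bp
  8024 − 6569 = 1455 bp
  8531 − 8024 = 507 bp
Sorted largest to smallest: 2674, 2154, 1455, 1406, 507, 335 bp.

2674, 2154, 1455, 1406, 507, 335 bp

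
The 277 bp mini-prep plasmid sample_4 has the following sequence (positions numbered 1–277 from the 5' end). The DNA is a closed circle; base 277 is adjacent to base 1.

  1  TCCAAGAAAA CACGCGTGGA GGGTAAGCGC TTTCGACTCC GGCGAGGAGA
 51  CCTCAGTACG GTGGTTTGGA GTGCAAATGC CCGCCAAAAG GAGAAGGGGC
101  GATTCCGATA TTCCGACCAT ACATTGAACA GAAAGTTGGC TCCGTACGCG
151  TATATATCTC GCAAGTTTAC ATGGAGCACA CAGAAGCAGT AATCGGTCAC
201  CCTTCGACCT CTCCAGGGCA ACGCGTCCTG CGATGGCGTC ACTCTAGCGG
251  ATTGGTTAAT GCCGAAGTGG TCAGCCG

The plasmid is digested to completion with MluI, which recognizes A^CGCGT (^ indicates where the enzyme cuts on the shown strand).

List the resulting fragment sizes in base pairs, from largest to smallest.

MluI sites (ACGCGT) start at positions 12, 146, 221.
MluI cuts after the first base of each site, so after positions 12, 146, 221.
Circular molecule, 3 cuts → 3 fragments:
  13–146 → 134 bp
  147–221 → 75 bp
  222–277 then 1–12 → 56 + 12 = 68 bp
Sorted largest to smallest: 134, 75, 68 bp.

134, 75, 68 bp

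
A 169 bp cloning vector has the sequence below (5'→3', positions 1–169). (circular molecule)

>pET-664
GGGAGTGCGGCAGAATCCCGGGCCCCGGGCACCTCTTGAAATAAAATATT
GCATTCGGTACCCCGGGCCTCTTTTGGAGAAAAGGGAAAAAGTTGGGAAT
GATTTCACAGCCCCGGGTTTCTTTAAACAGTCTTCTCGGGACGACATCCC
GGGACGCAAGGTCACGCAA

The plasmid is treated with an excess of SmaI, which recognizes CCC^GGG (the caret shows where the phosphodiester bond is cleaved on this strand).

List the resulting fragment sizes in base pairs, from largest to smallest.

SmaI sites (CCCGGG) start at positions 17, 24, 62, 112, 148.
SmaI cuts after base 3 of each site, so after positions 19, 26, 64, 114, 150.
Circular molecule, 5 cuts → 5 fragments:
  20–26 → 7 bp
  27–64 → 38 bp
  65–114 → 50 bp
  115–150 → 36 bp
  151–169 then 1–19 → 19 + 19 = 38 bp
Sorted largest to smallest: 50, 38, 38, 36, 7 bp.

50, 38, 38, 36, 7 bp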